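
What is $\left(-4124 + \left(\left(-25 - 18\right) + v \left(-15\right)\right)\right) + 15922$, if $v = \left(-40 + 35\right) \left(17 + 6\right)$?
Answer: $13480$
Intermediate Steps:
$v = -115$ ($v = \left(-5\right) 23 = -115$)
$\left(-4124 + \left(\left(-25 - 18\right) + v \left(-15\right)\right)\right) + 15922 = \left(-4124 - -1682\right) + 15922 = \left(-4124 + \left(\left(-25 - 18\right) + 1725\right)\right) + 15922 = \left(-4124 + \left(-43 + 1725\right)\right) + 15922 = \left(-4124 + 1682\right) + 15922 = -2442 + 15922 = 13480$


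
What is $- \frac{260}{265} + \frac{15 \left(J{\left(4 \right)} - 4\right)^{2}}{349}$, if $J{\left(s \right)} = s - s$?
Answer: $- \frac{5428}{18497} \approx -0.29345$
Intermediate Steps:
$J{\left(s \right)} = 0$
$- \frac{260}{265} + \frac{15 \left(J{\left(4 \right)} - 4\right)^{2}}{349} = - \frac{260}{265} + \frac{15 \left(0 - 4\right)^{2}}{349} = \left(-260\right) \frac{1}{265} + 15 \left(-4\right)^{2} \cdot \frac{1}{349} = - \frac{52}{53} + 15 \cdot 16 \cdot \frac{1}{349} = - \frac{52}{53} + 240 \cdot \frac{1}{349} = - \frac{52}{53} + \frac{240}{349} = - \frac{5428}{18497}$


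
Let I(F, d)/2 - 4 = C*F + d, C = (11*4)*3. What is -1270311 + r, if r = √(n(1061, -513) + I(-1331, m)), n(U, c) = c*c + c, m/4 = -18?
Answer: -1270311 + 4*I*√5554 ≈ -1.2703e+6 + 298.1*I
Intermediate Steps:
C = 132 (C = 44*3 = 132)
m = -72 (m = 4*(-18) = -72)
I(F, d) = 8 + 2*d + 264*F (I(F, d) = 8 + 2*(132*F + d) = 8 + 2*(d + 132*F) = 8 + (2*d + 264*F) = 8 + 2*d + 264*F)
n(U, c) = c + c² (n(U, c) = c² + c = c + c²)
r = 4*I*√5554 (r = √(-513*(1 - 513) + (8 + 2*(-72) + 264*(-1331))) = √(-513*(-512) + (8 - 144 - 351384)) = √(262656 - 351520) = √(-88864) = 4*I*√5554 ≈ 298.1*I)
-1270311 + r = -1270311 + 4*I*√5554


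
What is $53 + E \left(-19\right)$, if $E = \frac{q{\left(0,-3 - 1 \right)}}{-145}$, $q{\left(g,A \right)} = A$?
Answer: $\frac{7609}{145} \approx 52.476$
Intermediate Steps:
$E = \frac{4}{145}$ ($E = \frac{-3 - 1}{-145} = \left(-3 - 1\right) \left(- \frac{1}{145}\right) = \left(-4\right) \left(- \frac{1}{145}\right) = \frac{4}{145} \approx 0.027586$)
$53 + E \left(-19\right) = 53 + \frac{4}{145} \left(-19\right) = 53 - \frac{76}{145} = \frac{7609}{145}$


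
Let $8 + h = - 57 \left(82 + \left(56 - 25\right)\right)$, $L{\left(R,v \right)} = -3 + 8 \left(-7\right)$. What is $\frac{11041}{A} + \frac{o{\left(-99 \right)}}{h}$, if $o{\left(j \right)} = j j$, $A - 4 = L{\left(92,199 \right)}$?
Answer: $- \frac{71742464}{354695} \approx -202.27$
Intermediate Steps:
$L{\left(R,v \right)} = -59$ ($L{\left(R,v \right)} = -3 - 56 = -59$)
$A = -55$ ($A = 4 - 59 = -55$)
$o{\left(j \right)} = j^{2}$
$h = -6449$ ($h = -8 - 57 \left(82 + \left(56 - 25\right)\right) = -8 - 57 \left(82 + 31\right) = -8 - 6441 = -6449$)
$\frac{11041}{A} + \frac{o{\left(-99 \right)}}{h} = \frac{11041}{-55} + \frac{\left(-99\right)^{2}}{-6449} = 11041 \left(- \frac{1}{55}\right) + 9801 \left(- \frac{1}{6449}\right) = - \frac{11041}{55} - \frac{9801}{6449} = - \frac{71742464}{354695}$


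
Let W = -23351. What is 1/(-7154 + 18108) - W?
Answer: 255786855/10954 ≈ 23351.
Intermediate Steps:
1/(-7154 + 18108) - W = 1/(-7154 + 18108) - 1*(-23351) = 1/10954 + 23351 = 255786855/10954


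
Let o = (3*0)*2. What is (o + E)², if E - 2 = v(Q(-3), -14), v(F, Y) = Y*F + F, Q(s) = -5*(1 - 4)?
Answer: 37249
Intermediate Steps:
Q(s) = 15 (Q(s) = -5*(-3) = 15)
v(F, Y) = F + F*Y (v(F, Y) = F*Y + F = F + F*Y)
o = 0 (o = 0*2 = 0)
E = -193 (E = 2 + 15*(1 - 14) = 2 + 15*(-13) = 2 - 195 = -193)
(o + E)² = (0 - 193)² = (-193)² = 37249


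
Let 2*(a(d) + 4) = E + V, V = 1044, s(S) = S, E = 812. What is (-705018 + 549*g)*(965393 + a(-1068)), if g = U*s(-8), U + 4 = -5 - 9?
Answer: -604877721954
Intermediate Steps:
a(d) = 924 (a(d) = -4 + (812 + 1044)/2 = -4 + (½)*1856 = -4 + 928 = 924)
U = -18 (U = -4 + (-5 - 9) = -4 - 14 = -18)
g = 144 (g = -18*(-8) = 144)
(-705018 + 549*g)*(965393 + a(-1068)) = (-705018 + 549*144)*(965393 + 924) = (-705018 + 79056)*966317 = -625962*966317 = -604877721954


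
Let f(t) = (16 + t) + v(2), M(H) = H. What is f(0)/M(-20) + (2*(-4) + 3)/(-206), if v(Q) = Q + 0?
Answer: -451/515 ≈ -0.87573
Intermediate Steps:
v(Q) = Q
f(t) = 18 + t (f(t) = (16 + t) + 2 = 18 + t)
f(0)/M(-20) + (2*(-4) + 3)/(-206) = (18 + 0)/(-20) + (2*(-4) + 3)/(-206) = 18*(-1/20) + (-8 + 3)*(-1/206) = -9/10 - 5*(-1/206) = -9/10 + 5/206 = -451/515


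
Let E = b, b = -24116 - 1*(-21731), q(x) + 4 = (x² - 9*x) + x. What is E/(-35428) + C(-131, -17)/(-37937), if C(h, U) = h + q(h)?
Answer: -549845927/1344032036 ≈ -0.40910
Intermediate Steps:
q(x) = -4 + x² - 8*x (q(x) = -4 + ((x² - 9*x) + x) = -4 + (x² - 8*x) = -4 + x² - 8*x)
C(h, U) = -4 + h² - 7*h (C(h, U) = h + (-4 + h² - 8*h) = -4 + h² - 7*h)
b = -2385 (b = -24116 + 21731 = -2385)
E = -2385
E/(-35428) + C(-131, -17)/(-37937) = -2385/(-35428) + (-4 + (-131)² - 7*(-131))/(-37937) = -2385*(-1/35428) + (-4 + 17161 + 917)*(-1/37937) = 2385/35428 + 18074*(-1/37937) = 2385/35428 - 18074/37937 = -549845927/1344032036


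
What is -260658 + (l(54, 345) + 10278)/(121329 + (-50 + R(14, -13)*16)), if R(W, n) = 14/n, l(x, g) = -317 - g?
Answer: -410901928166/1576403 ≈ -2.6066e+5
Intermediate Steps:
-260658 + (l(54, 345) + 10278)/(121329 + (-50 + R(14, -13)*16)) = -260658 + ((-317 - 1*345) + 10278)/(121329 + (-50 + (14/(-13))*16)) = -260658 + ((-317 - 345) + 10278)/(121329 + (-50 + (14*(-1/13))*16)) = -260658 + (-662 + 10278)/(121329 + (-50 - 14/13*16)) = -260658 + 9616/(121329 + (-50 - 224/13)) = -260658 + 9616/(121329 - 874/13) = -260658 + 9616/(1576403/13) = -260658 + 9616*(13/1576403) = -260658 + 125008/1576403 = -410901928166/1576403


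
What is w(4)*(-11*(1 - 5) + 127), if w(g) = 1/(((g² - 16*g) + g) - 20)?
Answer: -171/64 ≈ -2.6719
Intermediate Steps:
w(g) = 1/(-20 + g² - 15*g) (w(g) = 1/((g² - 15*g) - 20) = 1/(-20 + g² - 15*g))
w(4)*(-11*(1 - 5) + 127) = (-11*(1 - 5) + 127)/(-20 + 4² - 15*4) = (-11*(-4) + 127)/(-20 + 16 - 60) = (44 + 127)/(-64) = -1/64*171 = -171/64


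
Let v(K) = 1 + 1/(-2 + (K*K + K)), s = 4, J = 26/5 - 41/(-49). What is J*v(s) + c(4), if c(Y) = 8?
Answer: 21127/1470 ≈ 14.372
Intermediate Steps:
J = 1479/245 (J = 26*(1/5) - 41*(-1/49) = 26/5 + 41/49 = 1479/245 ≈ 6.0367)
v(K) = 1 + 1/(-2 + K + K**2) (v(K) = 1 + 1/(-2 + (K**2 + K)) = 1 + 1/(-2 + (K + K**2)) = 1 + 1/(-2 + K + K**2))
J*v(s) + c(4) = 1479*((-1 + 4 + 4**2)/(-2 + 4 + 4**2))/245 + 8 = 1479*((-1 + 4 + 16)/(-2 + 4 + 16))/245 + 8 = 1479*(19/18)/245 + 8 = 1479*((1/18)*19)/245 + 8 = (1479/245)*(19/18) + 8 = 9367/1470 + 8 = 21127/1470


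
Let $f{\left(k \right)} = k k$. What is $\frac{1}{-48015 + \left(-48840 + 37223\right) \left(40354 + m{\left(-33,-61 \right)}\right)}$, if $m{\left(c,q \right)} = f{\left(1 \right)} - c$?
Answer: $- \frac{1}{469235411} \approx -2.1311 \cdot 10^{-9}$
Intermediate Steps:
$f{\left(k \right)} = k^{2}$
$m{\left(c,q \right)} = 1 - c$ ($m{\left(c,q \right)} = 1^{2} - c = 1 - c$)
$\frac{1}{-48015 + \left(-48840 + 37223\right) \left(40354 + m{\left(-33,-61 \right)}\right)} = \frac{1}{-48015 + \left(-48840 + 37223\right) \left(40354 + \left(1 - -33\right)\right)} = \frac{1}{-48015 - 11617 \left(40354 + \left(1 + 33\right)\right)} = \frac{1}{-48015 - 11617 \left(40354 + 34\right)} = \frac{1}{-48015 - 469187396} = \frac{1}{-469235411} = - \frac{1}{469235411}$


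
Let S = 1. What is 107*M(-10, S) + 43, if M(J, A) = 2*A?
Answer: 257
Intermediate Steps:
107*M(-10, S) + 43 = 107*(2*1) + 43 = 107*2 + 43 = 214 + 43 = 257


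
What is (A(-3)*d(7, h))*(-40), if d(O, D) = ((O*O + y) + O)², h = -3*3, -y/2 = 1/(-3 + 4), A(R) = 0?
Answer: 0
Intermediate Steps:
y = -2 (y = -2/(-3 + 4) = -2/1 = -2*1 = -2)
h = -9
d(O, D) = (-2 + O + O²)² (d(O, D) = ((O*O - 2) + O)² = ((O² - 2) + O)² = ((-2 + O²) + O)² = (-2 + O + O²)²)
(A(-3)*d(7, h))*(-40) = (0*(-2 + 7 + 7²)²)*(-40) = (0*(-2 + 7 + 49)²)*(-40) = (0*54²)*(-40) = (0*2916)*(-40) = 0*(-40) = 0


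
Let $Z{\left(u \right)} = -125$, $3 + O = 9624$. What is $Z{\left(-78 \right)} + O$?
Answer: $9496$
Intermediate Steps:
$O = 9621$ ($O = -3 + 9624 = 9621$)
$Z{\left(-78 \right)} + O = -125 + 9621 = 9496$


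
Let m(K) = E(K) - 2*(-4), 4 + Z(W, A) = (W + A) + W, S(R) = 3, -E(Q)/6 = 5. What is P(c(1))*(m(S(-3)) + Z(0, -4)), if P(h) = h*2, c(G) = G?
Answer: -60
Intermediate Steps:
E(Q) = -30 (E(Q) = -6*5 = -30)
Z(W, A) = -4 + A + 2*W (Z(W, A) = -4 + ((W + A) + W) = -4 + ((A + W) + W) = -4 + (A + 2*W) = -4 + A + 2*W)
m(K) = -22 (m(K) = -30 - 2*(-4) = -30 + 8 = -22)
P(h) = 2*h
P(c(1))*(m(S(-3)) + Z(0, -4)) = (2*1)*(-22 + (-4 - 4 + 2*0)) = 2*(-22 + (-4 - 4 + 0)) = 2*(-22 - 8) = 2*(-30) = -60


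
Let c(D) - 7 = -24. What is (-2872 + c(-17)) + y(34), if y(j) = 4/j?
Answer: -49111/17 ≈ -2888.9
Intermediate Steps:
c(D) = -17 (c(D) = 7 - 24 = -17)
(-2872 + c(-17)) + y(34) = (-2872 - 17) + 4/34 = -2889 + 4*(1/34) = -2889 + 2/17 = -49111/17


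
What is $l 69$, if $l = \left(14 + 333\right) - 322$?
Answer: $1725$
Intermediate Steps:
$l = 25$ ($l = 347 - 322 = 25$)
$l 69 = 25 \cdot 69 = 1725$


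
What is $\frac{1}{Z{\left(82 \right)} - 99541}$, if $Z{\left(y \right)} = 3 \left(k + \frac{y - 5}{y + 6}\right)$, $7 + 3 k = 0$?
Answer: $- \frac{8}{796363} \approx -1.0046 \cdot 10^{-5}$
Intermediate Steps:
$k = - \frac{7}{3}$ ($k = - \frac{7}{3} + \frac{1}{3} \cdot 0 = - \frac{7}{3} + 0 = - \frac{7}{3} \approx -2.3333$)
$Z{\left(y \right)} = -7 + \frac{3 \left(-5 + y\right)}{6 + y}$ ($Z{\left(y \right)} = 3 \left(- \frac{7}{3} + \frac{y - 5}{y + 6}\right) = 3 \left(- \frac{7}{3} + \frac{-5 + y}{6 + y}\right) = -7 + \frac{3 \left(-5 + y\right)}{6 + y}$)
$\frac{1}{Z{\left(82 \right)} - 99541} = \frac{1}{\frac{-57 - 328}{6 + 82} - 99541} = \frac{1}{\frac{-57 - 328}{88} - 99541} = \frac{1}{\frac{1}{88} \left(-385\right) - 99541} = \frac{1}{- \frac{35}{8} - 99541} = \frac{1}{- \frac{796363}{8}} = - \frac{8}{796363}$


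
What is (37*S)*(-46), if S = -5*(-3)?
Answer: -25530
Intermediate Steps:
S = 15
(37*S)*(-46) = (37*15)*(-46) = 555*(-46) = -25530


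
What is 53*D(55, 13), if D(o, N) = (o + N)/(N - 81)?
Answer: -53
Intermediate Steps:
D(o, N) = (N + o)/(-81 + N)
53*D(55, 13) = 53*((13 + 55)/(-81 + 13)) = 53*(68/(-68)) = 53*(-1/68*68) = 53*(-1) = -53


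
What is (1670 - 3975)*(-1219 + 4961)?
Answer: -8625310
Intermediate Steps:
(1670 - 3975)*(-1219 + 4961) = -2305*3742 = -8625310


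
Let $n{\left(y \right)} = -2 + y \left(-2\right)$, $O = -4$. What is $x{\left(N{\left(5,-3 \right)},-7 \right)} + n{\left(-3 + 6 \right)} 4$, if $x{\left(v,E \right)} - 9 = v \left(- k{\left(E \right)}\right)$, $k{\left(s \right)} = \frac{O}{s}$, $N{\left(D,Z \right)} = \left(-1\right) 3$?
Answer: $- \frac{149}{7} \approx -21.286$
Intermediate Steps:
$N{\left(D,Z \right)} = -3$
$k{\left(s \right)} = - \frac{4}{s}$
$n{\left(y \right)} = -2 - 2 y$
$x{\left(v,E \right)} = 9 + \frac{4 v}{E}$ ($x{\left(v,E \right)} = 9 + v \left(- \frac{-4}{E}\right) = 9 + v \frac{4}{E} = 9 + \frac{4 v}{E}$)
$x{\left(N{\left(5,-3 \right)},-7 \right)} + n{\left(-3 + 6 \right)} 4 = \left(9 + 4 \left(-3\right) \frac{1}{-7}\right) + \left(-2 - 2 \left(-3 + 6\right)\right) 4 = \left(9 + 4 \left(-3\right) \left(- \frac{1}{7}\right)\right) + \left(-2 - 6\right) 4 = \left(9 + \frac{12}{7}\right) + \left(-2 - 6\right) 4 = \frac{75}{7} - 32 = - \frac{149}{7}$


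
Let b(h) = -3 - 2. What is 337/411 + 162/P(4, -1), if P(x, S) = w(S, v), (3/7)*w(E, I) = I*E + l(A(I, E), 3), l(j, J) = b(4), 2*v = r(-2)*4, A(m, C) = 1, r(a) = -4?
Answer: 68941/2877 ≈ 23.963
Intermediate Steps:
b(h) = -5
v = -8 (v = (-4*4)/2 = (1/2)*(-16) = -8)
l(j, J) = -5
w(E, I) = -35/3 + 7*E*I/3 (w(E, I) = 7*(I*E - 5)/3 = 7*(E*I - 5)/3 = 7*(-5 + E*I)/3 = -35/3 + 7*E*I/3)
P(x, S) = -35/3 - 56*S/3 (P(x, S) = -35/3 + (7/3)*S*(-8) = -35/3 - 56*S/3)
337/411 + 162/P(4, -1) = 337/411 + 162/(-35/3 - 56/3*(-1)) = 337*(1/411) + 162/(-35/3 + 56/3) = 337/411 + 162/7 = 68941/2877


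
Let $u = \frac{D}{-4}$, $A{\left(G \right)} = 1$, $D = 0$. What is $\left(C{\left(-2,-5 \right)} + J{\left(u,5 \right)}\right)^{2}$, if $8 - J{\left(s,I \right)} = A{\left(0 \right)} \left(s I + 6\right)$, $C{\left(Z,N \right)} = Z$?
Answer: $0$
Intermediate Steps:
$u = 0$ ($u = \frac{0}{-4} = 0 \left(- \frac{1}{4}\right) = 0$)
$J{\left(s,I \right)} = 2 - I s$ ($J{\left(s,I \right)} = 8 - 1 \left(s I + 6\right) = 8 - 1 \left(I s + 6\right) = 8 - 1 \left(6 + I s\right) = 8 - \left(6 + I s\right) = 2 - I s$)
$\left(C{\left(-2,-5 \right)} + J{\left(u,5 \right)}\right)^{2} = \left(-2 + \left(2 - 5 \cdot 0\right)\right)^{2} = \left(-2 + \left(2 + 0\right)\right)^{2} = \left(-2 + 2\right)^{2} = 0^{2} = 0$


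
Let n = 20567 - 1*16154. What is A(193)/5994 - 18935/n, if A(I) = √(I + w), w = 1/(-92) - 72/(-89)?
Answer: -18935/4413 + √3248218493/24539436 ≈ -4.2884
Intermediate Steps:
w = 6535/8188 (w = 1*(-1/92) - 72*(-1/89) = -1/92 + 72/89 = 6535/8188 ≈ 0.79812)
A(I) = √(6535/8188 + I) (A(I) = √(I + 6535/8188) = √(6535/8188 + I))
n = 4413 (n = 20567 - 16154 = 4413)
A(193)/5994 - 18935/n = (√(13377145 + 16760836*193)/4094)/5994 - 18935/4413 = (√(13377145 + 3234841348)/4094)*(1/5994) - 18935*1/4413 = (√3248218493/4094)*(1/5994) - 18935/4413 = √3248218493/24539436 - 18935/4413 = -18935/4413 + √3248218493/24539436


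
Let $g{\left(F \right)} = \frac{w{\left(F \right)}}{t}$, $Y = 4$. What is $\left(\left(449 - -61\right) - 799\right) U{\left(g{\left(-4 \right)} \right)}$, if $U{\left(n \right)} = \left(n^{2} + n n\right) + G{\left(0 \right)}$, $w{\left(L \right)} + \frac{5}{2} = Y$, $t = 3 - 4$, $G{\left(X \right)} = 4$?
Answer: $- \frac{4913}{2} \approx -2456.5$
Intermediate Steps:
$t = -1$
$w{\left(L \right)} = \frac{3}{2}$ ($w{\left(L \right)} = - \frac{5}{2} + 4 = \frac{3}{2}$)
$g{\left(F \right)} = - \frac{3}{2}$ ($g{\left(F \right)} = \frac{3}{2 \left(-1\right)} = \frac{3}{2} \left(-1\right) = - \frac{3}{2}$)
$U{\left(n \right)} = 4 + 2 n^{2}$ ($U{\left(n \right)} = \left(n^{2} + n n\right) + 4 = \left(n^{2} + n^{2}\right) + 4 = 2 n^{2} + 4 = 4 + 2 n^{2}$)
$\left(\left(449 - -61\right) - 799\right) U{\left(g{\left(-4 \right)} \right)} = \left(\left(449 - -61\right) - 799\right) \left(4 + 2 \left(- \frac{3}{2}\right)^{2}\right) = \left(\left(449 + 61\right) - 799\right) \left(4 + 2 \cdot \frac{9}{4}\right) = \left(510 - 799\right) \left(4 + \frac{9}{2}\right) = \left(-289\right) \frac{17}{2} = - \frac{4913}{2}$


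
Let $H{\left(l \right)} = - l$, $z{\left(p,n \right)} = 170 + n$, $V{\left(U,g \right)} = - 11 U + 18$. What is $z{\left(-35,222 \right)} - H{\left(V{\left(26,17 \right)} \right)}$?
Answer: $124$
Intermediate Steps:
$V{\left(U,g \right)} = 18 - 11 U$
$z{\left(-35,222 \right)} - H{\left(V{\left(26,17 \right)} \right)} = \left(170 + 222\right) - - (18 - 286) = 392 - - (18 - 286) = 392 - \left(-1\right) \left(-268\right) = 392 - 268 = 124$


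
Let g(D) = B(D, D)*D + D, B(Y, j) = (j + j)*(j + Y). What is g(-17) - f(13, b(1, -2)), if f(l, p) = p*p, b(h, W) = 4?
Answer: -19685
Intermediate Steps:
f(l, p) = p**2
B(Y, j) = 2*j*(Y + j) (B(Y, j) = (2*j)*(Y + j) = 2*j*(Y + j))
g(D) = D + 4*D**3 (g(D) = (2*D*(D + D))*D + D = (2*D*(2*D))*D + D = (4*D**2)*D + D = 4*D**3 + D = D + 4*D**3)
g(-17) - f(13, b(1, -2)) = (-17 + 4*(-17)**3) - 1*4**2 = (-17 + 4*(-4913)) - 1*16 = (-17 - 19652) - 16 = -19669 - 16 = -19685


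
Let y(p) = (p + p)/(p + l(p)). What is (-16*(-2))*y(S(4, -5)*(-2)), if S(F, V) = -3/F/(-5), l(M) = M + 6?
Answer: -32/9 ≈ -3.5556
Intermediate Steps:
l(M) = 6 + M
S(F, V) = 3/(5*F) (S(F, V) = -3/F*(-⅕) = 3/(5*F))
y(p) = 2*p/(6 + 2*p) (y(p) = (p + p)/(p + (6 + p)) = (2*p)/(6 + 2*p) = 2*p/(6 + 2*p))
(-16*(-2))*y(S(4, -5)*(-2)) = (-16*(-2))*((((⅗)/4)*(-2))/(3 + ((⅗)/4)*(-2))) = 32*((((⅗)*(¼))*(-2))/(3 + ((⅗)*(¼))*(-2))) = 32*(((3/20)*(-2))/(3 + (3/20)*(-2))) = 32*(-3/(10*(3 - 3/10))) = 32*(-3/(10*27/10)) = 32*(-3/10*10/27) = 32*(-⅑) = -32/9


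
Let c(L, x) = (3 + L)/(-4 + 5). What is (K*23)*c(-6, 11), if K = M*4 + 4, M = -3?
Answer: 552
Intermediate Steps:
c(L, x) = 3 + L (c(L, x) = (3 + L)/1 = (3 + L)*1 = 3 + L)
K = -8 (K = -3*4 + 4 = -12 + 4 = -8)
(K*23)*c(-6, 11) = (-8*23)*(3 - 6) = -184*(-3) = 552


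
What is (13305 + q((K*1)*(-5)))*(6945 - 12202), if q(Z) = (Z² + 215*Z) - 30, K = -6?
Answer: -108425625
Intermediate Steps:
q(Z) = -30 + Z² + 215*Z
(13305 + q((K*1)*(-5)))*(6945 - 12202) = (13305 + (-30 + (-6*1*(-5))² + 215*(-6*1*(-5))))*(6945 - 12202) = (13305 + (-30 + (-6*(-5))² + 215*(-6*(-5))))*(-5257) = (13305 + (-30 + 30² + 215*30))*(-5257) = (13305 + (-30 + 900 + 6450))*(-5257) = (13305 + 7320)*(-5257) = 20625*(-5257) = -108425625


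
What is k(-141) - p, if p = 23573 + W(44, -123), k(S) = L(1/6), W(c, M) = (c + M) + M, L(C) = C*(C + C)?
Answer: -420677/18 ≈ -23371.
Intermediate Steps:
L(C) = 2*C² (L(C) = C*(2*C) = 2*C²)
W(c, M) = c + 2*M (W(c, M) = (M + c) + M = c + 2*M)
k(S) = 1/18 (k(S) = 2*(1/6)² = 2*(⅙)² = 2*(1/36) = 1/18)
p = 23371 (p = 23573 + (44 + 2*(-123)) = 23573 + (44 - 246) = 23573 - 202 = 23371)
k(-141) - p = 1/18 - 1*23371 = 1/18 - 23371 = -420677/18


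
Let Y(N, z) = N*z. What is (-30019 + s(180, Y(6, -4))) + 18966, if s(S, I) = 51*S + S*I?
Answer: -6193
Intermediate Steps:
s(S, I) = 51*S + I*S
(-30019 + s(180, Y(6, -4))) + 18966 = (-30019 + 180*(51 + 6*(-4))) + 18966 = (-30019 + 180*(51 - 24)) + 18966 = (-30019 + 180*27) + 18966 = (-30019 + 4860) + 18966 = -25159 + 18966 = -6193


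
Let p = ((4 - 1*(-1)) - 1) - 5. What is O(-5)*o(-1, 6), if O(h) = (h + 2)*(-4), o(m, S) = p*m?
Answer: 12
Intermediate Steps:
p = -1 (p = ((4 + 1) - 1) - 5 = (5 - 1) - 5 = 4 - 5 = -1)
o(m, S) = -m
O(h) = -8 - 4*h (O(h) = (2 + h)*(-4) = -8 - 4*h)
O(-5)*o(-1, 6) = (-8 - 4*(-5))*(-1*(-1)) = (-8 + 20)*1 = 12*1 = 12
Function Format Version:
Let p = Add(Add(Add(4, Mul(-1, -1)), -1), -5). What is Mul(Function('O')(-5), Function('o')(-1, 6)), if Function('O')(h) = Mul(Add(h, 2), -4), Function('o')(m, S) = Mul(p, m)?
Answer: 12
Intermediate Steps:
p = -1 (p = Add(Add(Add(4, 1), -1), -5) = Add(Add(5, -1), -5) = Add(4, -5) = -1)
Function('o')(m, S) = Mul(-1, m)
Function('O')(h) = Add(-8, Mul(-4, h)) (Function('O')(h) = Mul(Add(2, h), -4) = Add(-8, Mul(-4, h)))
Mul(Function('O')(-5), Function('o')(-1, 6)) = Mul(Add(-8, Mul(-4, -5)), Mul(-1, -1)) = Mul(Add(-8, 20), 1) = Mul(12, 1) = 12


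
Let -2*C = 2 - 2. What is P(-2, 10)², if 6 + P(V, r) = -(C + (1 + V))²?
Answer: 49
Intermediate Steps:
C = 0 (C = -(2 - 2)/2 = -½*0 = 0)
P(V, r) = -6 - (1 + V)² (P(V, r) = -6 - (0 + (1 + V))² = -6 - (1 + V)²)
P(-2, 10)² = (-6 - (1 - 2)²)² = (-6 - 1*(-1)²)² = (-6 - 1*1)² = (-6 - 1)² = (-7)² = 49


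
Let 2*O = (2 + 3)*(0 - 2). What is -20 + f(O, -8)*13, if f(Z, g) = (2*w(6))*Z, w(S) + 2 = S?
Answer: -540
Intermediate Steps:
w(S) = -2 + S
O = -5 (O = ((2 + 3)*(0 - 2))/2 = (5*(-2))/2 = (1/2)*(-10) = -5)
f(Z, g) = 8*Z (f(Z, g) = (2*(-2 + 6))*Z = (2*4)*Z = 8*Z)
-20 + f(O, -8)*13 = -20 + (8*(-5))*13 = -20 - 40*13 = -20 - 520 = -540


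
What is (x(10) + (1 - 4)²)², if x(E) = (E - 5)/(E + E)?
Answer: 1369/16 ≈ 85.563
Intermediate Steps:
x(E) = (-5 + E)/(2*E) (x(E) = (-5 + E)/((2*E)) = (-5 + E)*(1/(2*E)) = (-5 + E)/(2*E))
(x(10) + (1 - 4)²)² = ((½)*(-5 + 10)/10 + (1 - 4)²)² = ((½)*(⅒)*5 + (-3)²)² = (¼ + 9)² = (37/4)² = 1369/16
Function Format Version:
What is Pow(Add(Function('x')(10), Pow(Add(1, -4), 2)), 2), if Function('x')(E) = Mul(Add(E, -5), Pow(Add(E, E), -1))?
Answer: Rational(1369, 16) ≈ 85.563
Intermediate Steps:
Function('x')(E) = Mul(Rational(1, 2), Pow(E, -1), Add(-5, E)) (Function('x')(E) = Mul(Add(-5, E), Pow(Mul(2, E), -1)) = Mul(Add(-5, E), Mul(Rational(1, 2), Pow(E, -1))) = Mul(Rational(1, 2), Pow(E, -1), Add(-5, E)))
Pow(Add(Function('x')(10), Pow(Add(1, -4), 2)), 2) = Pow(Add(Mul(Rational(1, 2), Pow(10, -1), Add(-5, 10)), Pow(Add(1, -4), 2)), 2) = Pow(Add(Mul(Rational(1, 2), Rational(1, 10), 5), Pow(-3, 2)), 2) = Pow(Add(Rational(1, 4), 9), 2) = Pow(Rational(37, 4), 2) = Rational(1369, 16)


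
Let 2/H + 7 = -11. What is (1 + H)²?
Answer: 64/81 ≈ 0.79012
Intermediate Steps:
H = -⅑ (H = 2/(-7 - 11) = 2/(-18) = 2*(-1/18) = -⅑ ≈ -0.11111)
(1 + H)² = (1 - ⅑)² = (8/9)² = 64/81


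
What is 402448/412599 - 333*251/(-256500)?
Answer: 5100524971/3919690500 ≈ 1.3013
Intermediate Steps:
402448/412599 - 333*251/(-256500) = 402448*(1/412599) - 83583*(-1/256500) = 402448/412599 + 9287/28500 = 5100524971/3919690500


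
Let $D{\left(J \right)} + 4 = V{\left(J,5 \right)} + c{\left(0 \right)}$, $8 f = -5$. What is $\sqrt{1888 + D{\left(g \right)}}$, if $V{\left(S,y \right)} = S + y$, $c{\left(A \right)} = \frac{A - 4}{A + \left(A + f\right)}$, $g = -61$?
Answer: $\frac{2 \sqrt{11465}}{5} \approx 42.83$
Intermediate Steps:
$f = - \frac{5}{8}$ ($f = \frac{1}{8} \left(-5\right) = - \frac{5}{8} \approx -0.625$)
$c{\left(A \right)} = \frac{-4 + A}{- \frac{5}{8} + 2 A}$ ($c{\left(A \right)} = \frac{A - 4}{A + \left(A - \frac{5}{8}\right)} = \frac{-4 + A}{A + \left(- \frac{5}{8} + A\right)} = \frac{-4 + A}{- \frac{5}{8} + 2 A}$)
$D{\left(J \right)} = \frac{37}{5} + J$ ($D{\left(J \right)} = -4 + \left(\left(J + 5\right) + \frac{8 \left(-4 + 0\right)}{-5 + 16 \cdot 0}\right) = -4 + \left(\left(5 + J\right) + 8 \frac{1}{-5 + 0} \left(-4\right)\right) = -4 + \left(\left(5 + J\right) + 8 \frac{1}{-5} \left(-4\right)\right) = -4 + \left(\left(5 + J\right) + 8 \left(- \frac{1}{5}\right) \left(-4\right)\right) = -4 + \left(\left(5 + J\right) + \frac{32}{5}\right) = -4 + \left(\frac{57}{5} + J\right) = \frac{37}{5} + J$)
$\sqrt{1888 + D{\left(g \right)}} = \sqrt{1888 + \left(\frac{37}{5} - 61\right)} = \sqrt{1888 - \frac{268}{5}} = \sqrt{\frac{9172}{5}} = \frac{2 \sqrt{11465}}{5}$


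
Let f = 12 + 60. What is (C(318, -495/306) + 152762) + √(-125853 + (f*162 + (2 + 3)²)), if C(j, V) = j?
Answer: 153080 + 2*I*√28541 ≈ 1.5308e+5 + 337.88*I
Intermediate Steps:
f = 72
(C(318, -495/306) + 152762) + √(-125853 + (f*162 + (2 + 3)²)) = (318 + 152762) + √(-125853 + (72*162 + (2 + 3)²)) = 153080 + √(-125853 + (11664 + 5²)) = 153080 + √(-125853 + (11664 + 25)) = 153080 + √(-125853 + 11689) = 153080 + √(-114164) = 153080 + 2*I*√28541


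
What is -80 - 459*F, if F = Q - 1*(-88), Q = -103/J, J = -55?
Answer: -2273237/55 ≈ -41332.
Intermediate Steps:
Q = 103/55 (Q = -103/(-55) = -103*(-1/55) = 103/55 ≈ 1.8727)
F = 4943/55 (F = 103/55 - 1*(-88) = 103/55 + 88 = 4943/55 ≈ 89.873)
-80 - 459*F = -80 - 459*4943/55 = -80 - 2268837/55 = -2273237/55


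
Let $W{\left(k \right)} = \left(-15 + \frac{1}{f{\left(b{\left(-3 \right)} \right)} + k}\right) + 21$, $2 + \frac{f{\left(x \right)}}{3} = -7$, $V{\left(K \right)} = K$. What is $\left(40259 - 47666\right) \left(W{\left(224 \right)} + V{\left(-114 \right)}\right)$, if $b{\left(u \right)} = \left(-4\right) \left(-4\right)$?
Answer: $\frac{157583925}{197} \approx 7.9992 \cdot 10^{5}$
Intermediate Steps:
$b{\left(u \right)} = 16$
$f{\left(x \right)} = -27$ ($f{\left(x \right)} = -6 + 3 \left(-7\right) = -6 - 21 = -27$)
$W{\left(k \right)} = 6 + \frac{1}{-27 + k}$ ($W{\left(k \right)} = \left(-15 + \frac{1}{-27 + k}\right) + 21 = 6 + \frac{1}{-27 + k}$)
$\left(40259 - 47666\right) \left(W{\left(224 \right)} + V{\left(-114 \right)}\right) = \left(40259 - 47666\right) \left(\frac{-161 + 6 \cdot 224}{-27 + 224} - 114\right) = - 7407 \left(\frac{-161 + 1344}{197} - 114\right) = - 7407 \left(\frac{1}{197} \cdot 1183 - 114\right) = - 7407 \left(\frac{1183}{197} - 114\right) = \left(-7407\right) \left(- \frac{21275}{197}\right) = \frac{157583925}{197}$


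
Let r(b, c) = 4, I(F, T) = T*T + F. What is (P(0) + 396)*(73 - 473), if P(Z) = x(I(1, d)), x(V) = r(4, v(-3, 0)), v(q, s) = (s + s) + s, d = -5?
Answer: -160000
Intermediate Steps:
I(F, T) = F + T² (I(F, T) = T² + F = F + T²)
v(q, s) = 3*s (v(q, s) = 2*s + s = 3*s)
x(V) = 4
P(Z) = 4
(P(0) + 396)*(73 - 473) = (4 + 396)*(73 - 473) = 400*(-400) = -160000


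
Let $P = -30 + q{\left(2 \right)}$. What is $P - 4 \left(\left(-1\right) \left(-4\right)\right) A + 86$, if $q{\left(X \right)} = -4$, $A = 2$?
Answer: $1174$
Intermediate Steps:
$P = -34$ ($P = -30 - 4 = -34$)
$P - 4 \left(\left(-1\right) \left(-4\right)\right) A + 86 = - 34 - 4 \left(\left(-1\right) \left(-4\right)\right) 2 + 86 = - 34 \left(-4\right) 4 \cdot 2 + 86 = - 34 \left(\left(-16\right) 2\right) + 86 = \left(-34\right) \left(-32\right) + 86 = 1088 + 86 = 1174$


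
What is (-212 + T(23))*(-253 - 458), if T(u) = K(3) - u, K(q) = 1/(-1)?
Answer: 167796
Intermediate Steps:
K(q) = -1 (K(q) = 1*(-1) = -1)
T(u) = -1 - u
(-212 + T(23))*(-253 - 458) = (-212 + (-1 - 1*23))*(-253 - 458) = (-212 + (-1 - 23))*(-711) = (-212 - 24)*(-711) = -236*(-711) = 167796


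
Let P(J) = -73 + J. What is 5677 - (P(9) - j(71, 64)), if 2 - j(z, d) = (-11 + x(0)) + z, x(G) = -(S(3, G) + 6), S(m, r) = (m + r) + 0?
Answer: 5692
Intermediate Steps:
S(m, r) = m + r
x(G) = -9 - G (x(G) = -((3 + G) + 6) = -(9 + G) = -9 - G)
j(z, d) = 22 - z (j(z, d) = 2 - ((-11 + (-9 - 1*0)) + z) = 2 - ((-11 + (-9 + 0)) + z) = 2 - ((-11 - 9) + z) = 2 - (-20 + z) = 2 + (20 - z) = 22 - z)
5677 - (P(9) - j(71, 64)) = 5677 - ((-73 + 9) - (22 - 1*71)) = 5677 - (-64 - (22 - 71)) = 5677 - (-64 - 1*(-49)) = 5677 - (-64 + 49) = 5677 - 1*(-15) = 5677 + 15 = 5692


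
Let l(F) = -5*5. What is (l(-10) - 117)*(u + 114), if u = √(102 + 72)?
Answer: -16188 - 142*√174 ≈ -18061.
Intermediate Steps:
l(F) = -25
u = √174 ≈ 13.191
(l(-10) - 117)*(u + 114) = (-25 - 117)*(√174 + 114) = -142*(114 + √174) = -16188 - 142*√174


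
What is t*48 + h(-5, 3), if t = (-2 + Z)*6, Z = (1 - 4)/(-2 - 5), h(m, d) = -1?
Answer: -3175/7 ≈ -453.57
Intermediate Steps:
Z = 3/7 (Z = -3/(-7) = -3*(-⅐) = 3/7 ≈ 0.42857)
t = -66/7 (t = (-2 + 3/7)*6 = -11/7*6 = -66/7 ≈ -9.4286)
t*48 + h(-5, 3) = -66/7*48 - 1 = -3168/7 - 1 = -3175/7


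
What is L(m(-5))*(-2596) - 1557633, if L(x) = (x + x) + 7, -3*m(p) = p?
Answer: -4753375/3 ≈ -1.5845e+6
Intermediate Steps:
m(p) = -p/3
L(x) = 7 + 2*x (L(x) = 2*x + 7 = 7 + 2*x)
L(m(-5))*(-2596) - 1557633 = (7 + 2*(-⅓*(-5)))*(-2596) - 1557633 = (7 + 2*(5/3))*(-2596) - 1557633 = (7 + 10/3)*(-2596) - 1557633 = (31/3)*(-2596) - 1557633 = -80476/3 - 1557633 = -4753375/3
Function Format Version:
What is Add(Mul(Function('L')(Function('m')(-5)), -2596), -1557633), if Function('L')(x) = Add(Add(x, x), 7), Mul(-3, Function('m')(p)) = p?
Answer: Rational(-4753375, 3) ≈ -1.5845e+6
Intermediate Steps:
Function('m')(p) = Mul(Rational(-1, 3), p)
Function('L')(x) = Add(7, Mul(2, x)) (Function('L')(x) = Add(Mul(2, x), 7) = Add(7, Mul(2, x)))
Add(Mul(Function('L')(Function('m')(-5)), -2596), -1557633) = Add(Mul(Add(7, Mul(2, Mul(Rational(-1, 3), -5))), -2596), -1557633) = Add(Mul(Add(7, Mul(2, Rational(5, 3))), -2596), -1557633) = Add(Mul(Add(7, Rational(10, 3)), -2596), -1557633) = Add(Mul(Rational(31, 3), -2596), -1557633) = Add(Rational(-80476, 3), -1557633) = Rational(-4753375, 3)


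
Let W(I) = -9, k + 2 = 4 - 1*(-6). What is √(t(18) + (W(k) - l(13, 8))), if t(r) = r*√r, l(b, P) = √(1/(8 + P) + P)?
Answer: √(-36 - √129 + 216*√2)/2 ≈ 8.0329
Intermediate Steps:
k = 8 (k = -2 + (4 - 1*(-6)) = -2 + (4 + 6) = -2 + 10 = 8)
l(b, P) = √(P + 1/(8 + P))
t(r) = r^(3/2)
√(t(18) + (W(k) - l(13, 8))) = √(18^(3/2) + (-9 - √((1 + 8*(8 + 8))/(8 + 8)))) = √(54*√2 + (-9 - √((1 + 8*16)/16))) = √(54*√2 + (-9 - √((1 + 128)/16))) = √(54*√2 + (-9 - √((1/16)*129))) = √(54*√2 + (-9 - √(129/16))) = √(54*√2 + (-9 - √129/4)) = √(-9 + 54*√2 - √129/4)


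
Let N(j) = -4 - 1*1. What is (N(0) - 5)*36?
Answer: -360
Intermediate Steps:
N(j) = -5 (N(j) = -4 - 1 = -5)
(N(0) - 5)*36 = (-5 - 5)*36 = -10*36 = -360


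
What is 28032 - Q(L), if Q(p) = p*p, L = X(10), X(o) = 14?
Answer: 27836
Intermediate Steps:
L = 14
Q(p) = p²
28032 - Q(L) = 28032 - 1*14² = 28032 - 1*196 = 28032 - 196 = 27836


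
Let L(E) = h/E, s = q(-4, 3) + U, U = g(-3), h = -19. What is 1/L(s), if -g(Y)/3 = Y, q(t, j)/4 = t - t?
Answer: -9/19 ≈ -0.47368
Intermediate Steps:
q(t, j) = 0 (q(t, j) = 4*(t - t) = 4*0 = 0)
g(Y) = -3*Y
U = 9 (U = -3*(-3) = 9)
s = 9 (s = 0 + 9 = 9)
L(E) = -19/E
1/L(s) = 1/(-19/9) = -9/19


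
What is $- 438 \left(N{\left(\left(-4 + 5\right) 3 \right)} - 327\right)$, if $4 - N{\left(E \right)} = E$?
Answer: $142788$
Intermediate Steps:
$N{\left(E \right)} = 4 - E$
$- 438 \left(N{\left(\left(-4 + 5\right) 3 \right)} - 327\right) = - 438 \left(\left(4 - \left(-4 + 5\right) 3\right) - 327\right) = - 438 \left(\left(4 - 1 \cdot 3\right) - 327\right) = - 438 \left(\left(4 - 3\right) - 327\right) = - 438 \left(1 - 327\right) = \left(-438\right) \left(-326\right) = 142788$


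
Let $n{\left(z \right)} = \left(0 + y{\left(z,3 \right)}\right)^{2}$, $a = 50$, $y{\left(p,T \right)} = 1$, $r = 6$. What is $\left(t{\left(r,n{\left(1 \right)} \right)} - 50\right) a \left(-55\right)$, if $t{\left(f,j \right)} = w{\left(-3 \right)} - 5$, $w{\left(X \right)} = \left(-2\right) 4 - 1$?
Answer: $176000$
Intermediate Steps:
$w{\left(X \right)} = -9$ ($w{\left(X \right)} = -8 - 1 = -9$)
$n{\left(z \right)} = 1$ ($n{\left(z \right)} = \left(0 + 1\right)^{2} = 1^{2} = 1$)
$t{\left(f,j \right)} = -14$ ($t{\left(f,j \right)} = -9 - 5 = -14$)
$\left(t{\left(r,n{\left(1 \right)} \right)} - 50\right) a \left(-55\right) = \left(-14 - 50\right) 50 \left(-55\right) = \left(-64\right) 50 \left(-55\right) = \left(-3200\right) \left(-55\right) = 176000$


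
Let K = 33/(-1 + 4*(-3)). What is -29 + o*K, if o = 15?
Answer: -872/13 ≈ -67.077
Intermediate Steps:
K = -33/13 (K = 33/(-1 - 12) = 33/(-13) = 33*(-1/13) = -33/13 ≈ -2.5385)
-29 + o*K = -29 + 15*(-33/13) = -29 - 495/13 = -872/13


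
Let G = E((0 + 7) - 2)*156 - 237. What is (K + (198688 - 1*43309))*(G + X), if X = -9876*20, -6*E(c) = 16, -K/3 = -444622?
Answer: -295128149385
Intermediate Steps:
K = 1333866 (K = -3*(-444622) = 1333866)
E(c) = -8/3 (E(c) = -⅙*16 = -8/3)
X = -197520
G = -653 (G = -8/3*156 - 237 = -416 - 237 = -653)
(K + (198688 - 1*43309))*(G + X) = (1333866 + (198688 - 1*43309))*(-653 - 197520) = (1333866 + (198688 - 43309))*(-198173) = (1333866 + 155379)*(-198173) = 1489245*(-198173) = -295128149385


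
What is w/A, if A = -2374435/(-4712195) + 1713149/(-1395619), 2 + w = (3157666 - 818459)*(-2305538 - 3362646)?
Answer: 968858185315227224778705/52876506131 ≈ 1.8323e+13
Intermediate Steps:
w = -13259055690090 (w = -2 + (3157666 - 818459)*(-2305538 - 3362646) = -2 + 2339207*(-5668184) = -2 - 13259055690088 = -13259055690090)
A = -951777110358/1315285774741 (A = -2374435*(-1/4712195) + 1713149*(-1/1395619) = 474887/942439 - 1713149/1395619 = -951777110358/1315285774741 ≈ -0.72363)
w/A = -13259055690090/(-951777110358/1315285774741) = -13259055690090*(-1315285774741/951777110358) = 968858185315227224778705/52876506131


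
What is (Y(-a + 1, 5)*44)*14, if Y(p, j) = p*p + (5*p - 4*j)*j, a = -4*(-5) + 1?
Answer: -123200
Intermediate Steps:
a = 21 (a = 20 + 1 = 21)
Y(p, j) = p² + j*(-4*j + 5*p) (Y(p, j) = p² + (-4*j + 5*p)*j = p² + j*(-4*j + 5*p))
(Y(-a + 1, 5)*44)*14 = (((-1*21 + 1)² - 4*5² + 5*5*(-1*21 + 1))*44)*14 = (((-21 + 1)² - 4*25 + 5*5*(-21 + 1))*44)*14 = (((-20)² - 100 + 5*5*(-20))*44)*14 = ((400 - 100 - 500)*44)*14 = -200*44*14 = -8800*14 = -123200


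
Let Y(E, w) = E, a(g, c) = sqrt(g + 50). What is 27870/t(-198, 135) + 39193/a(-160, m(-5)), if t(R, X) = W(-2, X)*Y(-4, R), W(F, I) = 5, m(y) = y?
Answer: -2787/2 - 3563*I*sqrt(110)/10 ≈ -1393.5 - 3736.9*I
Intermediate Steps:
a(g, c) = sqrt(50 + g)
t(R, X) = -20 (t(R, X) = 5*(-4) = -20)
27870/t(-198, 135) + 39193/a(-160, m(-5)) = 27870/(-20) + 39193/(sqrt(50 - 160)) = 27870*(-1/20) + 39193/(sqrt(-110)) = -2787/2 + 39193/((I*sqrt(110))) = -2787/2 + 39193*(-I*sqrt(110)/110) = -2787/2 - 3563*I*sqrt(110)/10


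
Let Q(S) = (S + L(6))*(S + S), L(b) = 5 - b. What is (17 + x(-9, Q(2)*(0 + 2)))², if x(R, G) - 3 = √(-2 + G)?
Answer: (20 + √6)² ≈ 503.98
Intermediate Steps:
Q(S) = 2*S*(-1 + S) (Q(S) = (S + (5 - 1*6))*(S + S) = (S + (5 - 6))*(2*S) = (S - 1)*(2*S) = (-1 + S)*(2*S) = 2*S*(-1 + S))
x(R, G) = 3 + √(-2 + G)
(17 + x(-9, Q(2)*(0 + 2)))² = (17 + (3 + √(-2 + (2*2*(-1 + 2))*(0 + 2))))² = (17 + (3 + √(-2 + (2*2*1)*2)))² = (17 + (3 + √(-2 + 4*2)))² = (17 + (3 + √(-2 + 8)))² = (17 + (3 + √6))² = (20 + √6)²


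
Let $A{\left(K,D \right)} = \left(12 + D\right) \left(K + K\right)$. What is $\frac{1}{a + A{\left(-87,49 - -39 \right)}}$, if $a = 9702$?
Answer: $- \frac{1}{7698} \approx -0.0001299$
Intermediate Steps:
$A{\left(K,D \right)} = 2 K \left(12 + D\right)$ ($A{\left(K,D \right)} = \left(12 + D\right) 2 K = 2 K \left(12 + D\right)$)
$\frac{1}{a + A{\left(-87,49 - -39 \right)}} = \frac{1}{9702 + 2 \left(-87\right) \left(12 + \left(49 - -39\right)\right)} = \frac{1}{9702 + 2 \left(-87\right) \left(12 + \left(49 + 39\right)\right)} = \frac{1}{9702 + 2 \left(-87\right) \left(12 + 88\right)} = \frac{1}{9702 + 2 \left(-87\right) 100} = \frac{1}{9702 - 17400} = \frac{1}{-7698} = - \frac{1}{7698}$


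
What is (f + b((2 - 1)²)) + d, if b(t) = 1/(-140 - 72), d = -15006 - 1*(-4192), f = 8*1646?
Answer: 499047/212 ≈ 2354.0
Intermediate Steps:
f = 13168
d = -10814 (d = -15006 + 4192 = -10814)
b(t) = -1/212 (b(t) = 1/(-212) = -1/212)
(f + b((2 - 1)²)) + d = (13168 - 1/212) - 10814 = 2791615/212 - 10814 = 499047/212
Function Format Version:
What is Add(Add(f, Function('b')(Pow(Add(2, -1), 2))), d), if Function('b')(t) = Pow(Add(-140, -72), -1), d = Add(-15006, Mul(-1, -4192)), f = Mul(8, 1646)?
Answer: Rational(499047, 212) ≈ 2354.0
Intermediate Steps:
f = 13168
d = -10814 (d = Add(-15006, 4192) = -10814)
Function('b')(t) = Rational(-1, 212) (Function('b')(t) = Pow(-212, -1) = Rational(-1, 212))
Add(Add(f, Function('b')(Pow(Add(2, -1), 2))), d) = Add(Add(13168, Rational(-1, 212)), -10814) = Add(Rational(2791615, 212), -10814) = Rational(499047, 212)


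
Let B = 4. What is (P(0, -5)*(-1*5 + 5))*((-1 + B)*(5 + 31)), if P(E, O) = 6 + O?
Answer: 0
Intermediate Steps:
(P(0, -5)*(-1*5 + 5))*((-1 + B)*(5 + 31)) = ((6 - 5)*(-1*5 + 5))*((-1 + 4)*(5 + 31)) = (1*(-5 + 5))*(3*36) = (1*0)*108 = 0*108 = 0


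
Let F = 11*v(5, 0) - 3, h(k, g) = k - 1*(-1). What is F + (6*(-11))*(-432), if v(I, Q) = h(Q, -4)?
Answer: 28520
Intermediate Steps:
h(k, g) = 1 + k (h(k, g) = k + 1 = 1 + k)
v(I, Q) = 1 + Q
F = 8 (F = 11*(1 + 0) - 3 = 11*1 - 3 = 11 - 3 = 8)
F + (6*(-11))*(-432) = 8 + (6*(-11))*(-432) = 8 - 66*(-432) = 8 + 28512 = 28520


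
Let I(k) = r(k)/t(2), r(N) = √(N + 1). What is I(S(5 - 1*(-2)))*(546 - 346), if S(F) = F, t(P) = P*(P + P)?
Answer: 50*√2 ≈ 70.711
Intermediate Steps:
r(N) = √(1 + N)
t(P) = 2*P² (t(P) = P*(2*P) = 2*P²)
I(k) = √(1 + k)/8 (I(k) = √(1 + k)/((2*2²)) = √(1 + k)/((2*4)) = √(1 + k)/8)
I(S(5 - 1*(-2)))*(546 - 346) = (√(1 + (5 - 1*(-2)))/8)*(546 - 346) = (√(1 + (5 + 2))/8)*200 = (√(1 + 7)/8)*200 = (√8/8)*200 = ((2*√2)/8)*200 = (√2/4)*200 = 50*√2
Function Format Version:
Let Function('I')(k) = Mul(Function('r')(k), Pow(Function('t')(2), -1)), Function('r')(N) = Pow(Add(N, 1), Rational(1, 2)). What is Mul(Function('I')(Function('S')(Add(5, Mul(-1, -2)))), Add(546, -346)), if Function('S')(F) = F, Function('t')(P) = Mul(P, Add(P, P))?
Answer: Mul(50, Pow(2, Rational(1, 2))) ≈ 70.711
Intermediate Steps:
Function('r')(N) = Pow(Add(1, N), Rational(1, 2))
Function('t')(P) = Mul(2, Pow(P, 2)) (Function('t')(P) = Mul(P, Mul(2, P)) = Mul(2, Pow(P, 2)))
Function('I')(k) = Mul(Rational(1, 8), Pow(Add(1, k), Rational(1, 2))) (Function('I')(k) = Mul(Pow(Add(1, k), Rational(1, 2)), Pow(Mul(2, Pow(2, 2)), -1)) = Mul(Pow(Add(1, k), Rational(1, 2)), Pow(Mul(2, 4), -1)) = Mul(Pow(Add(1, k), Rational(1, 2)), Pow(8, -1)) = Mul(Pow(Add(1, k), Rational(1, 2)), Rational(1, 8)) = Mul(Rational(1, 8), Pow(Add(1, k), Rational(1, 2))))
Mul(Function('I')(Function('S')(Add(5, Mul(-1, -2)))), Add(546, -346)) = Mul(Mul(Rational(1, 8), Pow(Add(1, Add(5, Mul(-1, -2))), Rational(1, 2))), Add(546, -346)) = Mul(Mul(Rational(1, 8), Pow(Add(1, Add(5, 2)), Rational(1, 2))), 200) = Mul(Mul(Rational(1, 8), Pow(Add(1, 7), Rational(1, 2))), 200) = Mul(Mul(Rational(1, 8), Pow(8, Rational(1, 2))), 200) = Mul(Mul(Rational(1, 8), Mul(2, Pow(2, Rational(1, 2)))), 200) = Mul(Mul(Rational(1, 4), Pow(2, Rational(1, 2))), 200) = Mul(50, Pow(2, Rational(1, 2)))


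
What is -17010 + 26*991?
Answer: 8756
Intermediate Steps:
-17010 + 26*991 = -17010 + 25766 = 8756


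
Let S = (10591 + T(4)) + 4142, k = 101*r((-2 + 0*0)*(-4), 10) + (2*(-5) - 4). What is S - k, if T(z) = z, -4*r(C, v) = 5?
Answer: 59509/4 ≈ 14877.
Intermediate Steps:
r(C, v) = -5/4 (r(C, v) = -¼*5 = -5/4)
k = -561/4 (k = 101*(-5/4) + (2*(-5) - 4) = -505/4 + (-10 - 4) = -505/4 - 14 = -561/4 ≈ -140.25)
S = 14737 (S = (10591 + 4) + 4142 = 10595 + 4142 = 14737)
S - k = 14737 - 1*(-561/4) = 14737 + 561/4 = 59509/4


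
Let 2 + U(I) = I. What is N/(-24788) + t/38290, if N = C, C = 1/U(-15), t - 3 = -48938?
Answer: -2062097497/1613525284 ≈ -1.2780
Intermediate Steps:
t = -48935 (t = 3 - 48938 = -48935)
U(I) = -2 + I
C = -1/17 (C = 1/(-2 - 15) = 1/(-17) = -1/17 ≈ -0.058824)
N = -1/17 ≈ -0.058824
N/(-24788) + t/38290 = -1/17/(-24788) - 48935/38290 = -1/17*(-1/24788) - 48935*1/38290 = 1/421396 - 9787/7658 = -2062097497/1613525284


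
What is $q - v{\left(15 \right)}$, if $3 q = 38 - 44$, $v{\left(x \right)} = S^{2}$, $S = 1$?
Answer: $-3$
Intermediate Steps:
$v{\left(x \right)} = 1$ ($v{\left(x \right)} = 1^{2} = 1$)
$q = -2$ ($q = \frac{38 - 44}{3} = \frac{1}{3} \left(-6\right) = -2$)
$q - v{\left(15 \right)} = -2 - 1 = -3$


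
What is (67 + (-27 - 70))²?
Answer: 900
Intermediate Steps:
(67 + (-27 - 70))² = (67 - 97)² = (-30)² = 900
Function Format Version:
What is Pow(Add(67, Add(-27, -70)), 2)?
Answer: 900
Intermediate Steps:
Pow(Add(67, Add(-27, -70)), 2) = Pow(Add(67, -97), 2) = Pow(-30, 2) = 900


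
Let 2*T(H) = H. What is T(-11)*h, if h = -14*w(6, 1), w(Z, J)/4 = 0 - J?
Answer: -308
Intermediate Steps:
w(Z, J) = -4*J (w(Z, J) = 4*(0 - J) = 4*(-J) = -4*J)
T(H) = H/2
h = 56 (h = -(-56) = -14*(-4) = 56)
T(-11)*h = ((1/2)*(-11))*56 = -11/2*56 = -308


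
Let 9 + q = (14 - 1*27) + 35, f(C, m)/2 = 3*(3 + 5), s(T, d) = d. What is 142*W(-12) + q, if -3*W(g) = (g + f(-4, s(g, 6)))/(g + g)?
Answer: 84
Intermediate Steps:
f(C, m) = 48 (f(C, m) = 2*(3*(3 + 5)) = 2*(3*8) = 2*24 = 48)
W(g) = -(48 + g)/(6*g) (W(g) = -(g + 48)/(3*(g + g)) = -(48 + g)/(3*(2*g)) = -(48 + g)*1/(2*g)/3 = -(48 + g)/(6*g))
q = 13 (q = -9 + ((14 - 1*27) + 35) = -9 + ((14 - 27) + 35) = -9 + (-13 + 35) = -9 + 22 = 13)
142*W(-12) + q = 142*((⅙)*(-48 - 1*(-12))/(-12)) + 13 = 142*((⅙)*(-1/12)*(-48 + 12)) + 13 = 142*((⅙)*(-1/12)*(-36)) + 13 = 142*(½) + 13 = 71 + 13 = 84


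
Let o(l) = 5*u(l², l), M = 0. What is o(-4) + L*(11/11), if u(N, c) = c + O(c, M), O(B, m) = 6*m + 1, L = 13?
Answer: -2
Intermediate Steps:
O(B, m) = 1 + 6*m
u(N, c) = 1 + c (u(N, c) = c + (1 + 6*0) = c + (1 + 0) = c + 1 = 1 + c)
o(l) = 5 + 5*l (o(l) = 5*(1 + l) = 5 + 5*l)
o(-4) + L*(11/11) = (5 + 5*(-4)) + 13*(11/11) = (5 - 20) + 13*(11*(1/11)) = -15 + 13*1 = -15 + 13 = -2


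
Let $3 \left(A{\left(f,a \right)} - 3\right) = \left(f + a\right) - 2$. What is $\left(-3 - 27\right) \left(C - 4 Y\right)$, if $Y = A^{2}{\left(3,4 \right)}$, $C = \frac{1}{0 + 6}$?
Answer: $\frac{7825}{3} \approx 2608.3$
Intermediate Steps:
$C = \frac{1}{6} \approx 0.16667$
$A{\left(f,a \right)} = \frac{7}{3} + \frac{a}{3} + \frac{f}{3}$ ($A{\left(f,a \right)} = 3 + \frac{\left(f + a\right) - 2}{3} = 3 + \frac{\left(a + f\right) - 2}{3} = 3 + \frac{-2 + a + f}{3} = 3 + \left(- \frac{2}{3} + \frac{a}{3} + \frac{f}{3}\right) = \frac{7}{3} + \frac{a}{3} + \frac{f}{3}$)
$Y = \frac{196}{9}$ ($Y = \left(\frac{7}{3} + \frac{1}{3} \cdot 4 + \frac{1}{3} \cdot 3\right)^{2} = \left(\frac{7}{3} + \frac{4}{3} + 1\right)^{2} = \left(\frac{14}{3}\right)^{2} = \frac{196}{9} \approx 21.778$)
$\left(-3 - 27\right) \left(C - 4 Y\right) = \left(-3 - 27\right) \left(\frac{1}{6} - \frac{784}{9}\right) = - 30 \left(\frac{1}{6} - \frac{784}{9}\right) = \left(-30\right) \left(- \frac{1565}{18}\right) = \frac{7825}{3}$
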